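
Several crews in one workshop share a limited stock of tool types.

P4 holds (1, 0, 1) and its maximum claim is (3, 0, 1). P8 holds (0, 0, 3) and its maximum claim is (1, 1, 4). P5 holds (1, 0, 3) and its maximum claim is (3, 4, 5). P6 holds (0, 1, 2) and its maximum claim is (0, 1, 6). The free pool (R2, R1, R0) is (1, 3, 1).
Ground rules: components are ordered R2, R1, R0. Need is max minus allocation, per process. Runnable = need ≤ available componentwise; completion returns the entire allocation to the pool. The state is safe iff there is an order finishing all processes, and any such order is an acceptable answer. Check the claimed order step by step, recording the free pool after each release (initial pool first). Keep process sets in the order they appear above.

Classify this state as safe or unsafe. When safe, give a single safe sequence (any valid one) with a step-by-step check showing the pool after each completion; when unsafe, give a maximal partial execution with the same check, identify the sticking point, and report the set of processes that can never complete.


The state is UNSAFE.
Key observation: even finishing P8, P6 leaves just (1, 4, 6) free — too little R2 for any of the remaining processes.
A maximal execution: P8, P6 — then nothing else fits. Check, step by step:
  pool = (1, 3, 1)
  P8: need (1, 1, 1) fits (1, 3, 1); releases (0, 0, 3), pool now (1, 3, 4)
  P6: need (0, 0, 4) fits (1, 3, 4); releases (0, 1, 2), pool now (1, 4, 6)
  blocked: P4 wants (2, 0, 0), pool (1, 4, 6) — not enough R2
  blocked: P5 wants (2, 4, 2), pool (1, 4, 6) — not enough R2
Permanently blocked: P4 and P5.


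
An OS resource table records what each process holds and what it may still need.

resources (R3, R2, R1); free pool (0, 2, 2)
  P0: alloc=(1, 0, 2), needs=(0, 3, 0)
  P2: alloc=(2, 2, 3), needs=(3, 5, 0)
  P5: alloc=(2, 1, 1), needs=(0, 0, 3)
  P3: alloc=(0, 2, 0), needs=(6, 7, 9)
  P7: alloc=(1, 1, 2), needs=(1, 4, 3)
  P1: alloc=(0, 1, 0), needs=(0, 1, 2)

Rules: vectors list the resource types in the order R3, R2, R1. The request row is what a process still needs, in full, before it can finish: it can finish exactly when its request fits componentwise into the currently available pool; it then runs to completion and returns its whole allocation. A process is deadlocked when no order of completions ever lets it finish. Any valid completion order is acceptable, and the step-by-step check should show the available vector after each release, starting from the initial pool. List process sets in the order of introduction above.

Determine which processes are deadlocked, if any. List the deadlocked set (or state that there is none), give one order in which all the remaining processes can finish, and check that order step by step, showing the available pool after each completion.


No process is deadlocked.
Key observation: starting with P1, each completion frees enough for the next — no one is permanently blocked.
A valid finishing order for the others: P1, P0, P5, P7, P2, P3. Verifying each step:
  pool = (0, 2, 2)
  P1: need (0, 1, 2) fits (0, 2, 2); releases (0, 1, 0), pool now (0, 3, 2)
  P0: need (0, 3, 0) fits (0, 3, 2); releases (1, 0, 2), pool now (1, 3, 4)
  P5: need (0, 0, 3) fits (1, 3, 4); releases (2, 1, 1), pool now (3, 4, 5)
  P7: need (1, 4, 3) fits (3, 4, 5); releases (1, 1, 2), pool now (4, 5, 7)
  P2: need (3, 5, 0) fits (4, 5, 7); releases (2, 2, 3), pool now (6, 7, 10)
  P3: need (6, 7, 9) fits (6, 7, 10); releases (0, 2, 0), pool now (6, 9, 10)


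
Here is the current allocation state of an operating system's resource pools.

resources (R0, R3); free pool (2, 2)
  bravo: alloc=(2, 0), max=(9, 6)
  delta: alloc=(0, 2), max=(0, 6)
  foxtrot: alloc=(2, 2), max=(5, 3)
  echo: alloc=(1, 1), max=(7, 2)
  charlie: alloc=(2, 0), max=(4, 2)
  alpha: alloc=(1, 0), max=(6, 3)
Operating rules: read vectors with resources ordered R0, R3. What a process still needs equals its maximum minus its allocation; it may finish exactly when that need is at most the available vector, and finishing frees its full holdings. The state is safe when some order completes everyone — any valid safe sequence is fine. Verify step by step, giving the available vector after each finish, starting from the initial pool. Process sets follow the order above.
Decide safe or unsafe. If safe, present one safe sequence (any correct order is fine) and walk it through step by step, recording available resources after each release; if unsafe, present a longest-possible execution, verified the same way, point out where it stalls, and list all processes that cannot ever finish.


SAFE. One safe sequence: charlie, foxtrot, echo, delta, alpha, bravo.
Key observation: reading the order forward, charlie is the first process whose need (2, 2) meets the free pool (2, 2) exactly on a resource it requests.
Step-by-step check:
  pool = (2, 2)
  charlie: need (2, 2) fits (2, 2); releases (2, 0), pool now (4, 2)
  foxtrot: need (3, 1) fits (4, 2); releases (2, 2), pool now (6, 4)
  echo: need (6, 1) fits (6, 4); releases (1, 1), pool now (7, 5)
  delta: need (0, 4) fits (7, 5); releases (0, 2), pool now (7, 7)
  alpha: need (5, 3) fits (7, 7); releases (1, 0), pool now (8, 7)
  bravo: need (7, 6) fits (8, 7); releases (2, 0), pool now (10, 7)


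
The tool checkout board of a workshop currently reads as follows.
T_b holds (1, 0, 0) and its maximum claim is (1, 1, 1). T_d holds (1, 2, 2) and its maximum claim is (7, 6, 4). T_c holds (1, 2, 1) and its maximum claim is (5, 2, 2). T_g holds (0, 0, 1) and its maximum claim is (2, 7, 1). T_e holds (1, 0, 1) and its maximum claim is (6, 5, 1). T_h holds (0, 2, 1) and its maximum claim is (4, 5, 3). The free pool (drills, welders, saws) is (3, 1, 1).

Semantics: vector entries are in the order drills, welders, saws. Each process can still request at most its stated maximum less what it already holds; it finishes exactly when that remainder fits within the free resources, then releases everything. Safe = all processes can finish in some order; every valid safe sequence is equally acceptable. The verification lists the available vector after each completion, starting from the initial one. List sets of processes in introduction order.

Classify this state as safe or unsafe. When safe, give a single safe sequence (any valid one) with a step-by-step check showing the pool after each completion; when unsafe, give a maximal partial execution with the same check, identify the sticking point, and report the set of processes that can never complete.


SAFE. One safe sequence: T_b, T_c, T_h, T_e, T_d, T_g.
Key observation: the first exact fit in this order is T_b — it needs (0, 1, 1) with (3, 1, 1) free, meeting a requested resource to the last unit.
Step-by-step check:
  pool = (3, 1, 1)
  T_b: need (0, 1, 1) fits (3, 1, 1); releases (1, 0, 0), pool now (4, 1, 1)
  T_c: need (4, 0, 1) fits (4, 1, 1); releases (1, 2, 1), pool now (5, 3, 2)
  T_h: need (4, 3, 2) fits (5, 3, 2); releases (0, 2, 1), pool now (5, 5, 3)
  T_e: need (5, 5, 0) fits (5, 5, 3); releases (1, 0, 1), pool now (6, 5, 4)
  T_d: need (6, 4, 2) fits (6, 5, 4); releases (1, 2, 2), pool now (7, 7, 6)
  T_g: need (2, 7, 0) fits (7, 7, 6); releases (0, 0, 1), pool now (7, 7, 7)


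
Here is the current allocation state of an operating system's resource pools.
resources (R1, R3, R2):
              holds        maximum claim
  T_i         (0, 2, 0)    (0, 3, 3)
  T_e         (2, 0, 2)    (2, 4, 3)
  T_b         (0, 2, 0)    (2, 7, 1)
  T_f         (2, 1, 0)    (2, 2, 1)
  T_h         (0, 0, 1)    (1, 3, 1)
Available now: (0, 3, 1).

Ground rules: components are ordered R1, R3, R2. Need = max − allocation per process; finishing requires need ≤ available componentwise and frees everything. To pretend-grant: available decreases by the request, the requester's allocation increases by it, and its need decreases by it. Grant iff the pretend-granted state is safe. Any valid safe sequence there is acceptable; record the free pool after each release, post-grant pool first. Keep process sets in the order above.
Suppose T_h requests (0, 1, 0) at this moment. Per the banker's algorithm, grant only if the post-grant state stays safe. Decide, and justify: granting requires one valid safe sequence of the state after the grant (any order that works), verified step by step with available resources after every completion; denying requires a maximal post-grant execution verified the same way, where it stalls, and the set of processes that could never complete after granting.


GRANT. The post-grant state is safe; one safe sequence: T_f, T_h, T_e, T_i, T_b.
Key observation: after the grant the pool drops to (0, 2, 1), which still lets T_f finish first and unwind the rest.
Verifying the post-grant state step by step:
  pool = (0, 2, 1)
  T_f needs (0, 1, 1) <= (0, 2, 1) -> finishes; pool += (2, 1, 0) = (2, 3, 1)
  T_h needs (1, 2, 0) <= (2, 3, 1) -> finishes; pool += (0, 1, 1) = (2, 4, 2)
  T_e needs (0, 4, 1) <= (2, 4, 2) -> finishes; pool += (2, 0, 2) = (4, 4, 4)
  T_i needs (0, 1, 3) <= (4, 4, 4) -> finishes; pool += (0, 2, 0) = (4, 6, 4)
  T_b needs (2, 5, 1) <= (4, 6, 4) -> finishes; pool += (0, 2, 0) = (4, 8, 4)


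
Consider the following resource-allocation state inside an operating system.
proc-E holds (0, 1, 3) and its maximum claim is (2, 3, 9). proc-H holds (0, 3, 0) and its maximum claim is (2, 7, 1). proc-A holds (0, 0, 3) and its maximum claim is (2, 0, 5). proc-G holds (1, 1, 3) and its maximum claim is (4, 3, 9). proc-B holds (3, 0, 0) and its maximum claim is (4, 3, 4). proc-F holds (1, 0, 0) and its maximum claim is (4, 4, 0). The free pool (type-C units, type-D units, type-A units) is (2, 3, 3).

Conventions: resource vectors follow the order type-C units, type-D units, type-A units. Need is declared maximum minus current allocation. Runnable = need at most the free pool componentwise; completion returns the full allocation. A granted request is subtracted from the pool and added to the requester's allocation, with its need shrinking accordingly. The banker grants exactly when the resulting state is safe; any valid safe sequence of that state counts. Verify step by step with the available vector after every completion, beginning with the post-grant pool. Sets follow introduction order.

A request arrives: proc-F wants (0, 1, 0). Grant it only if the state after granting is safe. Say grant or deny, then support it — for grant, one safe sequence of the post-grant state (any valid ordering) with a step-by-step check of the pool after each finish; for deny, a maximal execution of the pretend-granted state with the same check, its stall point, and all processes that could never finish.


GRANT — the state after the grant stays safe, e.g. via proc-A, proc-E, proc-B, proc-F, proc-G, proc-H.
Key observation: granting shrinks the pool to (2, 2, 3), yet proc-A still fits and the chain goes through.
Verifying the post-grant state step by step:
  pool = (2, 2, 3)
  proc-A needs (2, 0, 2) <= (2, 2, 3) -> finishes; pool += (0, 0, 3) = (2, 2, 6)
  proc-E needs (2, 2, 6) <= (2, 2, 6) -> finishes; pool += (0, 1, 3) = (2, 3, 9)
  proc-B needs (1, 3, 4) <= (2, 3, 9) -> finishes; pool += (3, 0, 0) = (5, 3, 9)
  proc-F needs (3, 3, 0) <= (5, 3, 9) -> finishes; pool += (1, 1, 0) = (6, 4, 9)
  proc-G needs (3, 2, 6) <= (6, 4, 9) -> finishes; pool += (1, 1, 3) = (7, 5, 12)
  proc-H needs (2, 4, 1) <= (7, 5, 12) -> finishes; pool += (0, 3, 0) = (7, 8, 12)


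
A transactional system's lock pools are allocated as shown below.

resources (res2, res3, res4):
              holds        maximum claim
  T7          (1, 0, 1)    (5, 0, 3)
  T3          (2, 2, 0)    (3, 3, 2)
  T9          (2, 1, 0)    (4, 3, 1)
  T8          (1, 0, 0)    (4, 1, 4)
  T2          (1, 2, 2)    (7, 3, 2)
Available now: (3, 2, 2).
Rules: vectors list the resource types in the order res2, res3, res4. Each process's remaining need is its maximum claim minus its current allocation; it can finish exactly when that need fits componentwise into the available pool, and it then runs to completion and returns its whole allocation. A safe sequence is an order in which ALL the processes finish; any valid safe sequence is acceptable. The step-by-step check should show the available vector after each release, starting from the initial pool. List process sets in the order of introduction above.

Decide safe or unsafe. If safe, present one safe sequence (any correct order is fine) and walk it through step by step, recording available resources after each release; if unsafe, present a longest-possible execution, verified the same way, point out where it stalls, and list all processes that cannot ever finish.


The state is SAFE; one workable sequence: T3, T9, T2, T8, T7.
Key observation: at T3 the run first touches a limit — (1, 1, 2) against (3, 2, 2), exact on a resource it actually requests.
Step-by-step check:
  pool = (3, 2, 2)
  run T3 (needs (1, 1, 2), free (3, 2, 2)); after release of (2, 2, 0) the pool is (5, 4, 2)
  run T9 (needs (2, 2, 1), free (5, 4, 2)); after release of (2, 1, 0) the pool is (7, 5, 2)
  run T2 (needs (6, 1, 0), free (7, 5, 2)); after release of (1, 2, 2) the pool is (8, 7, 4)
  run T8 (needs (3, 1, 4), free (8, 7, 4)); after release of (1, 0, 0) the pool is (9, 7, 4)
  run T7 (needs (4, 0, 2), free (9, 7, 4)); after release of (1, 0, 1) the pool is (10, 7, 5)


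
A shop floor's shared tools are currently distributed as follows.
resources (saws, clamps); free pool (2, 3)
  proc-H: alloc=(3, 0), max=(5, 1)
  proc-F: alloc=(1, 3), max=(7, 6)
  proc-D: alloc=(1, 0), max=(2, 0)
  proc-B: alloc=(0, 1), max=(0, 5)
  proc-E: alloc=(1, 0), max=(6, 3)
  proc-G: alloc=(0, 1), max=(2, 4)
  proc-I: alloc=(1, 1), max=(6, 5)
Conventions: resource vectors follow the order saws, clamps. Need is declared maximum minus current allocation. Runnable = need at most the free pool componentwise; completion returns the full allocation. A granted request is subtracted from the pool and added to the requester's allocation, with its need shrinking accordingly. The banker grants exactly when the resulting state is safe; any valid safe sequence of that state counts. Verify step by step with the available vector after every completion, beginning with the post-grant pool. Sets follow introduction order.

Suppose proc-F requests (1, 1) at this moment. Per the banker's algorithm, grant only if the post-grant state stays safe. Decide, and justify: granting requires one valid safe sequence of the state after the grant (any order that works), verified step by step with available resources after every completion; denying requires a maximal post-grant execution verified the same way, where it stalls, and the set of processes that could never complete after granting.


GRANT — the state after the grant stays safe, e.g. via proc-D, proc-H, proc-F, proc-G, proc-E, proc-B, proc-I.
Key observation: with (1, 2) left after the transfer, proc-D can run at once — the state stays safe.
Verifying the post-grant state step by step:
  pool = (1, 2)
  proc-D: need (1, 0) fits (1, 2); releases (1, 0), pool now (2, 2)
  proc-H: need (2, 1) fits (2, 2); releases (3, 0), pool now (5, 2)
  proc-F: need (5, 2) fits (5, 2); releases (2, 4), pool now (7, 6)
  proc-G: need (2, 3) fits (7, 6); releases (0, 1), pool now (7, 7)
  proc-E: need (5, 3) fits (7, 7); releases (1, 0), pool now (8, 7)
  proc-B: need (0, 4) fits (8, 7); releases (0, 1), pool now (8, 8)
  proc-I: need (5, 4) fits (8, 8); releases (1, 1), pool now (9, 9)


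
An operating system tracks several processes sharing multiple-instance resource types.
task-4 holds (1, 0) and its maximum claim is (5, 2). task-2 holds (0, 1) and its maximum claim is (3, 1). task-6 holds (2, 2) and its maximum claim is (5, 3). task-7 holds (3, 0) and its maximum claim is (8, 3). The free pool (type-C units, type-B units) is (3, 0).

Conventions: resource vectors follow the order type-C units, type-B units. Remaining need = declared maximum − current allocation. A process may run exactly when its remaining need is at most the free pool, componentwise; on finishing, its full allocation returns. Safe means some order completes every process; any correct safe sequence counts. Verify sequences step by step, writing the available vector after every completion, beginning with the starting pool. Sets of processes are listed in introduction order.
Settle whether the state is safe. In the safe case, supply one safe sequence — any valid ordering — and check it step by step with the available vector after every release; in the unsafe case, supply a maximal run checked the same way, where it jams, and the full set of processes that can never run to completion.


The state is SAFE; one workable sequence: task-2, task-6, task-7, task-4.
Key observation: reading the order forward, task-2 is the first process whose need (3, 0) meets the free pool (3, 0) exactly on a resource it requests.
Check, step by step:
  pool = (3, 0)
  run task-2 (needs (3, 0), free (3, 0)); after release of (0, 1) the pool is (3, 1)
  run task-6 (needs (3, 1), free (3, 1)); after release of (2, 2) the pool is (5, 3)
  run task-7 (needs (5, 3), free (5, 3)); after release of (3, 0) the pool is (8, 3)
  run task-4 (needs (4, 2), free (8, 3)); after release of (1, 0) the pool is (9, 3)


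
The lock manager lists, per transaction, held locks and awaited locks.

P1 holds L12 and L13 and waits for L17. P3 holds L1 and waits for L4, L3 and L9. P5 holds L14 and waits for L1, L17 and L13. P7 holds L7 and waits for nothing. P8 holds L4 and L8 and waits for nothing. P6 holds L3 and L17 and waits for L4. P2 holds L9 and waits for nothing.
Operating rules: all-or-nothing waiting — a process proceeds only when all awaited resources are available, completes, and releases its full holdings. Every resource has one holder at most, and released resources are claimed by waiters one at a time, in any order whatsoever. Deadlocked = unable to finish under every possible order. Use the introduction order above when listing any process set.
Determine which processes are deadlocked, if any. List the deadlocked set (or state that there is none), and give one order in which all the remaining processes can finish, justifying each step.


No process is deadlocked.
Key observation: the wait relation is loop-free; peeling off processes with no waits unwinds the whole state.
One completion order for the rest: P8, P2, P6, P7, P3, P1, P5.
Walking it through:
  run P8 (it waits on nothing); releases L4 and L8
  run P2 (it waits on nothing); releases L9
  P6 waits on L4 — all released -> runs and releases L3 and L17
  run P7 (it waits on nothing); releases L7
  P3 waits on L4, L3 and L9 — all released -> runs and releases L1
  P1 waits on L17 — all released -> runs and releases L12 and L13
  P5 waits on L1, L17 and L13 — all released -> runs and releases L14


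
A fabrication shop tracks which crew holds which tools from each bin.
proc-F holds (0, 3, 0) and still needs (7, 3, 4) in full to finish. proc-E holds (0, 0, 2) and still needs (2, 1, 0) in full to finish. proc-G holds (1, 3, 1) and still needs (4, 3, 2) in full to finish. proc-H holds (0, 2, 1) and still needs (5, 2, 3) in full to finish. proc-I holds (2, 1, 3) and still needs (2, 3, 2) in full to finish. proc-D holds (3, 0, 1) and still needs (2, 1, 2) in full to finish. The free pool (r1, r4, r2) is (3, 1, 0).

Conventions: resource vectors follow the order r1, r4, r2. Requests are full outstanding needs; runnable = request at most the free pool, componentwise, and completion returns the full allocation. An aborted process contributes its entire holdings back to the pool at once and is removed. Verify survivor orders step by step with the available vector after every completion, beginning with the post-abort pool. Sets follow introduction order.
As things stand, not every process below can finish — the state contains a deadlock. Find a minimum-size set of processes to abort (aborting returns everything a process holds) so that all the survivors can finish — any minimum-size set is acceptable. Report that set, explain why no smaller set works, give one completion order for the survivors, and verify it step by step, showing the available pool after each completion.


Abort proc-H.
Key observation: proc-I had no path to completion before; after the abort of proc-H ((0, 2, 1) returned), step 2 is where it fits.
Minimality: the empty abort set fails — the state is deadlocked as it stands.
Survivors finish in the order: proc-E, proc-I, proc-G, proc-D, proc-F. Step-by-step check (pool after the aborts first):
  pool = (3, 3, 1)
  proc-E: need (2, 1, 0) fits (3, 3, 1); releases (0, 0, 2), pool now (3, 3, 3)
  proc-I: need (2, 3, 2) fits (3, 3, 3); releases (2, 1, 3), pool now (5, 4, 6)
  proc-G: need (4, 3, 2) fits (5, 4, 6); releases (1, 3, 1), pool now (6, 7, 7)
  proc-D: need (2, 1, 2) fits (6, 7, 7); releases (3, 0, 1), pool now (9, 7, 8)
  proc-F: need (7, 3, 4) fits (9, 7, 8); releases (0, 3, 0), pool now (9, 10, 8)


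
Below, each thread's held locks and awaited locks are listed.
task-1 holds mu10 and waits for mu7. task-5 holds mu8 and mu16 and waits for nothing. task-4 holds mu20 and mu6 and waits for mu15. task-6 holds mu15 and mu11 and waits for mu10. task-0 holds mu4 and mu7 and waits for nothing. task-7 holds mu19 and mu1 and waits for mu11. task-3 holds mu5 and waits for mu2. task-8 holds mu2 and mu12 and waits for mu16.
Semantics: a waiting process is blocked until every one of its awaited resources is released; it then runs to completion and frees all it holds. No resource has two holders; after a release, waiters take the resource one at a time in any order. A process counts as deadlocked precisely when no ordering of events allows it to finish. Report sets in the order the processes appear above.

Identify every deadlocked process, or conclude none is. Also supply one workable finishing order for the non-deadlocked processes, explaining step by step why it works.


No process is deadlocked.
Key observation: there is no circular wait here — follow any chain and it reaches a process that is free to run now.
The rest can finish in the order task-0, task-1, task-5, task-8, task-6, task-7, task-4, task-3.
Check, step by step:
  task-0 waits on nothing -> runs at once and releases mu4 and mu7
  task-1: everything it awaited (mu7) is free; runs, freeing mu10
  task-5 waits on nothing -> runs at once and releases mu8 and mu16
  task-8: everything it awaited (mu16) is free; runs, freeing mu2 and mu12
  task-6: everything it awaited (mu10) is free; runs, freeing mu15 and mu11
  task-7: everything it awaited (mu11) is free; runs, freeing mu19 and mu1
  task-4: everything it awaited (mu15) is free; runs, freeing mu20 and mu6
  task-3: everything it awaited (mu2) is free; runs, freeing mu5


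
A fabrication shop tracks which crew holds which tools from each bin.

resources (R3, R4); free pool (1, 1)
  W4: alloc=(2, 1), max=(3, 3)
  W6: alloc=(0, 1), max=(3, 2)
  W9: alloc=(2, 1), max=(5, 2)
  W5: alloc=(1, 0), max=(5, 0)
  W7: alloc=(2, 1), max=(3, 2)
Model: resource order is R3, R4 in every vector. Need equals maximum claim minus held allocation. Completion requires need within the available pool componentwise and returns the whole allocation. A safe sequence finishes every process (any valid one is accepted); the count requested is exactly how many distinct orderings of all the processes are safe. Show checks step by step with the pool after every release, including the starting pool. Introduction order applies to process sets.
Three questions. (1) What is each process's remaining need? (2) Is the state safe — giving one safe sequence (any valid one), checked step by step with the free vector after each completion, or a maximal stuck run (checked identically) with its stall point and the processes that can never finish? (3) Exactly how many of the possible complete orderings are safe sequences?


(1) Remaining need (order R3, R4):
  W4: (1, 2)
  W6: (3, 1)
  W9: (3, 1)
  W5: (4, 0)
  W7: (1, 1)
(2) The state is SAFE; one workable sequence: W7, W4, W5, W9, W6.
Key observation: the order's first zero-slack moment is W7 ((1, 1) needed, (1, 1) free — a requested resource with nothing to spare).
Check, step by step:
  pool = (1, 1)
  W7 needs (1, 1) <= (1, 1) -> finishes; pool += (2, 1) = (3, 2)
  W4 needs (1, 2) <= (3, 2) -> finishes; pool += (2, 1) = (5, 3)
  W5 needs (4, 0) <= (5, 3) -> finishes; pool += (1, 0) = (6, 3)
  W9 needs (3, 1) <= (6, 3) -> finishes; pool += (2, 1) = (8, 4)
  W6 needs (3, 1) <= (8, 4) -> finishes; pool += (0, 1) = (8, 5)
(3) Exactly 16 of the possible complete orderings are safe sequences.


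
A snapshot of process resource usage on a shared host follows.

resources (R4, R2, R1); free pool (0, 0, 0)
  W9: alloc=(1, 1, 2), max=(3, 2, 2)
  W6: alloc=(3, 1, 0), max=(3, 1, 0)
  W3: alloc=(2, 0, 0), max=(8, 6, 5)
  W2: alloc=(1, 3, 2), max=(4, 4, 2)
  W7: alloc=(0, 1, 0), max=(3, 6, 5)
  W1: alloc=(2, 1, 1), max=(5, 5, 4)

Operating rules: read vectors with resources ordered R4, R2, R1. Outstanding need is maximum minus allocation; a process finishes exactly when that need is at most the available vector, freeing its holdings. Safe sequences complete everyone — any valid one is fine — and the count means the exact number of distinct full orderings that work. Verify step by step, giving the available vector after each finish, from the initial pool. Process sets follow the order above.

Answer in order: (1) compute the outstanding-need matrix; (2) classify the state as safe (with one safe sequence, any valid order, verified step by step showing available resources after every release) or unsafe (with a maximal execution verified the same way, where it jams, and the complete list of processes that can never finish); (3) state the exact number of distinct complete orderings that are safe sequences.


(1) Outstanding need per process (order R4, R2, R1):
  W9: (2, 1, 0)
  W6: (0, 0, 0)
  W3: (6, 6, 5)
  W2: (3, 1, 0)
  W7: (3, 5, 5)
  W1: (3, 4, 3)
(2) SAFE, for example via the order W6, W9, W2, W1, W3, W7.
Key observation: the first exact fit in this order is W9 — it needs (2, 1, 0) with (3, 1, 0) free, meeting a requested resource to the last unit.
Walking it through:
  pool = (0, 0, 0)
  W6: need (0, 0, 0) fits (0, 0, 0); releases (3, 1, 0), pool now (3, 1, 0)
  W9: need (2, 1, 0) fits (3, 1, 0); releases (1, 1, 2), pool now (4, 2, 2)
  W2: need (3, 1, 0) fits (4, 2, 2); releases (1, 3, 2), pool now (5, 5, 4)
  W1: need (3, 4, 3) fits (5, 5, 4); releases (2, 1, 1), pool now (7, 6, 5)
  W3: need (6, 6, 5) fits (7, 6, 5); releases (2, 0, 0), pool now (9, 6, 5)
  W7: need (3, 5, 5) fits (9, 6, 5); releases (0, 1, 0), pool now (9, 7, 5)
(3) The exact count: 4 of the possible complete orderings are safe sequences.


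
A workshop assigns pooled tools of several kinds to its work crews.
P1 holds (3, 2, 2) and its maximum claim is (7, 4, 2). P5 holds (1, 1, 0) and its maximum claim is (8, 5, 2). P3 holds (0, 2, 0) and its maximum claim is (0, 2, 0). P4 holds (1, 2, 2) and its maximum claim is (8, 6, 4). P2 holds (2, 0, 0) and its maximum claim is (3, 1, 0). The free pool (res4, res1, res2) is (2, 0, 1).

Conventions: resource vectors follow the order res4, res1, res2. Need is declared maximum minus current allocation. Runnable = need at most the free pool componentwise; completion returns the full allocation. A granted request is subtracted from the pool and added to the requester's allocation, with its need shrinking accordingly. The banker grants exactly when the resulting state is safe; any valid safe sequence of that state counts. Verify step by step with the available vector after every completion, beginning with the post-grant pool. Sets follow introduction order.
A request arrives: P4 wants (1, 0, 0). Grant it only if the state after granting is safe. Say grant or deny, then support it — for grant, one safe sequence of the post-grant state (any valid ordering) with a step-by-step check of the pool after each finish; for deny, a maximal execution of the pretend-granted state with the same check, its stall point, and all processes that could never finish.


DENY. Granting would leave the state unsafe.
Key observation: the pool after P3, P2 is (3, 2, 1); every surviving request exceeds it in res4, so progress ends there.
On the post-grant state, P3, P2 is a maximal run — nothing extends it. Verifying each step:
  pool = (1, 0, 1)
  P3 needs (0, 0, 0) <= (1, 0, 1) -> finishes; pool += (0, 2, 0) = (1, 2, 1)
  P2 needs (1, 1, 0) <= (1, 2, 1) -> finishes; pool += (2, 0, 0) = (3, 2, 1)
  P1 cannot run: need (4, 2, 0) vs free (3, 2, 1) (insufficient res4)
  P5 cannot run: need (7, 4, 2) vs free (3, 2, 1) (insufficient res4, res1 and res2)
  P4 cannot run: need (6, 4, 2) vs free (3, 2, 1) (insufficient res4, res1 and res2)
Processes that could never finish after the grant: P1, P5 and P4.


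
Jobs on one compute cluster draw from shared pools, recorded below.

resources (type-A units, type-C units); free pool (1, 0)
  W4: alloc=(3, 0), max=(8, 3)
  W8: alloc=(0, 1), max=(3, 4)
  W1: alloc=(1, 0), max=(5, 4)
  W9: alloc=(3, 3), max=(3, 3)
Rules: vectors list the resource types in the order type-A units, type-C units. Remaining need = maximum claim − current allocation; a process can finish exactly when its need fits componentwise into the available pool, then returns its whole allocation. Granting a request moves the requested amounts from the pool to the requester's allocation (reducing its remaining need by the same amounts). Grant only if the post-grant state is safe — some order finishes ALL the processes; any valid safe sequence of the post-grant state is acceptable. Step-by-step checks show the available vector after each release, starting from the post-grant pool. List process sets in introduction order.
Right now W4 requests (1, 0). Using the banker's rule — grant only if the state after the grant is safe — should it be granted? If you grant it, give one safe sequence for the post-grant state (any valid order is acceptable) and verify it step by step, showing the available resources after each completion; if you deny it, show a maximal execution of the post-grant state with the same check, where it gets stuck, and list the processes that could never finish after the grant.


DENY: after the grant no complete ordering would exist.
Key observation: the wall is type-A units: completing W9, W8 brings the pool only to (3, 4), and all the rest need more.
On the post-grant state, W9, W8 is a maximal run — nothing extends it. Step-by-step check:
  pool = (0, 0)
  W9: need (0, 0) fits (0, 0); releases (3, 3), pool now (3, 3)
  W8: need (3, 3) fits (3, 3); releases (0, 1), pool now (3, 4)
  blocked: W4 wants (4, 3), pool (3, 4) — not enough type-A units
  blocked: W1 wants (4, 4), pool (3, 4) — not enough type-A units
Processes that could never finish after the grant: W4 and W1.


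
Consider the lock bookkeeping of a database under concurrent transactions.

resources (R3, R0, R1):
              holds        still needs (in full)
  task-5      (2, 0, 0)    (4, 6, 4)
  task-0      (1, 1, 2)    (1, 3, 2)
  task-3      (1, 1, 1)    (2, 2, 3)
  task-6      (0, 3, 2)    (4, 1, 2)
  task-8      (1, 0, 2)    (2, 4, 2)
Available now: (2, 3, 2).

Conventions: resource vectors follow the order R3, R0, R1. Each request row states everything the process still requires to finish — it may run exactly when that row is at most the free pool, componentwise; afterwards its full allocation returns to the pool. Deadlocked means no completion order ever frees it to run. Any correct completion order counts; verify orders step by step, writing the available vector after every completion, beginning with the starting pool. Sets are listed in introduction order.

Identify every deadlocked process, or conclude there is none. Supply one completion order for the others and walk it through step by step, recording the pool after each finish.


The deadlocked set is empty.
Key observation: starting with task-0, each completion frees enough for the next — no one is permanently blocked.
One completion order for the rest: task-0, task-3, task-6, task-5, task-8. Walking it through:
  pool = (2, 3, 2)
  run task-0 (needs (1, 3, 2), free (2, 3, 2)); after release of (1, 1, 2) the pool is (3, 4, 4)
  run task-3 (needs (2, 2, 3), free (3, 4, 4)); after release of (1, 1, 1) the pool is (4, 5, 5)
  run task-6 (needs (4, 1, 2), free (4, 5, 5)); after release of (0, 3, 2) the pool is (4, 8, 7)
  run task-5 (needs (4, 6, 4), free (4, 8, 7)); after release of (2, 0, 0) the pool is (6, 8, 7)
  run task-8 (needs (2, 4, 2), free (6, 8, 7)); after release of (1, 0, 2) the pool is (7, 8, 9)


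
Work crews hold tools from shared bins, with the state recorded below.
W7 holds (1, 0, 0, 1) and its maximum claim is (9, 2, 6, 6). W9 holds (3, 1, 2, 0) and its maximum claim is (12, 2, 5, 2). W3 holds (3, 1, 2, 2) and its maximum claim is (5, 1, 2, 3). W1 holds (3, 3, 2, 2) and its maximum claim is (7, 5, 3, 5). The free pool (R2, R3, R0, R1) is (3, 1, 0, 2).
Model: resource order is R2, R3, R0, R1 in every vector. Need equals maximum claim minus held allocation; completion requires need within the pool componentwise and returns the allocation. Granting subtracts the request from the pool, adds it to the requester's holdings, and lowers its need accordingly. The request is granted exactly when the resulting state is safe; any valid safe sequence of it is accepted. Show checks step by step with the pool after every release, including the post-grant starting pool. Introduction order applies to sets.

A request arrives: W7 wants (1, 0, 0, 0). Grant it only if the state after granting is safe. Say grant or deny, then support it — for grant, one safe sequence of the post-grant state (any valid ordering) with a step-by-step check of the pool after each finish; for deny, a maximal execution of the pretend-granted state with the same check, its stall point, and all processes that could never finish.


DENY. Granting would leave the state unsafe.
Key observation: after W3, W1 the pool peaks at (8, 5, 4, 6), and each blocked process is short somewhere: W7 on R0; W9 on R2.
On the post-grant state, W3, W1 is a maximal run — nothing extends it. Step-by-step check:
  pool = (2, 1, 0, 2)
  W3: need (2, 0, 0, 1) fits (2, 1, 0, 2); releases (3, 1, 2, 2), pool now (5, 2, 2, 4)
  W1: need (4, 2, 1, 3) fits (5, 2, 2, 4); releases (3, 3, 2, 2), pool now (8, 5, 4, 6)
  W7 still needs (7, 2, 6, 5) but only (8, 5, 4, 6) is free — short on R0
  W9 still needs (9, 1, 3, 2) but only (8, 5, 4, 6) is free — short on R2
Had the request been granted, W7 and W9 could never finish.


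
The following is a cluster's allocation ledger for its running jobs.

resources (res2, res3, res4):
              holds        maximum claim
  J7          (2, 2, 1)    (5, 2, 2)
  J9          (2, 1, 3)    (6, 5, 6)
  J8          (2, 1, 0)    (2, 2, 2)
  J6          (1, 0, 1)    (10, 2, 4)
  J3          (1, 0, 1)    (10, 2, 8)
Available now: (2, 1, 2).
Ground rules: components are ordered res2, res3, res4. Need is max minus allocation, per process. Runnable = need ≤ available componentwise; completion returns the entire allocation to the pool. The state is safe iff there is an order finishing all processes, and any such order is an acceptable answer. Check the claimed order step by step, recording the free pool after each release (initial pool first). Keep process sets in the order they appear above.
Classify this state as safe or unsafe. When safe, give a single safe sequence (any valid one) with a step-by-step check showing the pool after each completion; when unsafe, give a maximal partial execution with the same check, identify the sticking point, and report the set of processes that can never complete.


The state is UNSAFE.
Key observation: once J8, J7, J9 finish, the pool peaks at (8, 5, 6) — and every remaining process still needs more res2 than that.
Going as far as possible: J8, J7, J9; after that, nothing fits. Check, step by step:
  pool = (2, 1, 2)
  run J8 (needs (0, 1, 2), free (2, 1, 2)); after release of (2, 1, 0) the pool is (4, 2, 2)
  run J7 (needs (3, 0, 1), free (4, 2, 2)); after release of (2, 2, 1) the pool is (6, 4, 3)
  run J9 (needs (4, 4, 3), free (6, 4, 3)); after release of (2, 1, 3) the pool is (8, 5, 6)
  blocked: J6 wants (9, 2, 3), pool (8, 5, 6) — not enough res2
  blocked: J3 wants (9, 2, 7), pool (8, 5, 6) — not enough res2 and res4
Never able to finish: J6 and J3.


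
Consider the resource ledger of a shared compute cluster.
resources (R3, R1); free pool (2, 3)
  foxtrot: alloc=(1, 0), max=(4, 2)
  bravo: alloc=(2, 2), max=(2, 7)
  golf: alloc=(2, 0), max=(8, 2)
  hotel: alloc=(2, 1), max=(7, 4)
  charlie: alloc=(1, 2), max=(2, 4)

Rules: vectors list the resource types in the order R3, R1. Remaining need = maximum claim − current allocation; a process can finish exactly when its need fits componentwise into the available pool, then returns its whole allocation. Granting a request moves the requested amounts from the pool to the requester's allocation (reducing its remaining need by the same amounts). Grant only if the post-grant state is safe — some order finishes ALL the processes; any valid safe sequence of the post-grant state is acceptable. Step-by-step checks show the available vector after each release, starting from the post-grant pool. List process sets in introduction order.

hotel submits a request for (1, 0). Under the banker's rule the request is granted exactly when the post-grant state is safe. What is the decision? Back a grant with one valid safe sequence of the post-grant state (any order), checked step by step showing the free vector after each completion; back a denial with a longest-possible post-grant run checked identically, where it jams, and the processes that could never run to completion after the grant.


GRANT. The post-grant state is safe; one safe sequence: charlie, bravo, foxtrot, hotel, golf.
Key observation: with (1, 3) left after the transfer, charlie can run at once — the state stays safe.
Check on the post-grant state, step by step:
  pool = (1, 3)
  charlie: need (1, 2) fits (1, 3); releases (1, 2), pool now (2, 5)
  bravo: need (0, 5) fits (2, 5); releases (2, 2), pool now (4, 7)
  foxtrot: need (3, 2) fits (4, 7); releases (1, 0), pool now (5, 7)
  hotel: need (4, 3) fits (5, 7); releases (3, 1), pool now (8, 8)
  golf: need (6, 2) fits (8, 8); releases (2, 0), pool now (10, 8)


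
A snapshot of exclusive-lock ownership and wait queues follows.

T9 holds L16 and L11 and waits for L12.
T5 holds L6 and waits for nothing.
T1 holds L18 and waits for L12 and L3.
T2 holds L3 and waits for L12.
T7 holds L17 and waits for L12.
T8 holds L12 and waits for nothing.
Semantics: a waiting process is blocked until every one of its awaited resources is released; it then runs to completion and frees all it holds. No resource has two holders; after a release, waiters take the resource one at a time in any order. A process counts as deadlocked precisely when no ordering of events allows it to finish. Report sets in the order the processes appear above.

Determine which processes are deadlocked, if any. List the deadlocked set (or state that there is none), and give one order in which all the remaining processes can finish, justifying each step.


No process is deadlocked.
Key observation: every chain of waits terminates; starting from the processes that wait on nothing, all the rest unlock in turn.
The rest can finish in the order T8, T2, T9, T1, T7, T5.
Verifying each step:
  T8 waits on nothing -> runs at once and releases L12
  run T2 (all its waits — L12 — are resolved); releases L3
  run T9 (all its waits — L12 — are resolved); releases L16 and L11
  run T1 (all its waits — L12 and L3 — are resolved); releases L18
  run T7 (all its waits — L12 — are resolved); releases L17
  T5 waits on nothing -> runs at once and releases L6


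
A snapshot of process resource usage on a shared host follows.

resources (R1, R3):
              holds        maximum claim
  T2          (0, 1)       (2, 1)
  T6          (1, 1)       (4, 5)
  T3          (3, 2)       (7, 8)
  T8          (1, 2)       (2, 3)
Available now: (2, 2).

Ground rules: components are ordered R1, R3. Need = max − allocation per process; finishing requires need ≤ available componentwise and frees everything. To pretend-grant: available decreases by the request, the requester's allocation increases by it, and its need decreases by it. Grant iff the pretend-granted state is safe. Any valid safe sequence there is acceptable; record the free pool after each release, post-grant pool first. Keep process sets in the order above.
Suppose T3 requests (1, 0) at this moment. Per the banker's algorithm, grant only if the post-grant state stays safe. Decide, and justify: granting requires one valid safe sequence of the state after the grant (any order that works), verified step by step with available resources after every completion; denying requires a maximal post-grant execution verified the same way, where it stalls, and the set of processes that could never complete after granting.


DENY — the pretend-granted state is unsafe.
Key observation: the wall is R1: completing T8, T2 brings the pool only to (2, 5), and all the rest need more.
After a pretend grant, a maximal execution: T8, T2 — then nothing else fits. Verifying each step:
  pool = (1, 2)
  T8: need (1, 1) fits (1, 2); releases (1, 2), pool now (2, 4)
  T2: need (2, 0) fits (2, 4); releases (0, 1), pool now (2, 5)
  T6 still needs (3, 4) but only (2, 5) is free — short on R1
  T3 still needs (3, 6) but only (2, 5) is free — short on R1 and R3
Processes that could never finish after the grant: T6 and T3.
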